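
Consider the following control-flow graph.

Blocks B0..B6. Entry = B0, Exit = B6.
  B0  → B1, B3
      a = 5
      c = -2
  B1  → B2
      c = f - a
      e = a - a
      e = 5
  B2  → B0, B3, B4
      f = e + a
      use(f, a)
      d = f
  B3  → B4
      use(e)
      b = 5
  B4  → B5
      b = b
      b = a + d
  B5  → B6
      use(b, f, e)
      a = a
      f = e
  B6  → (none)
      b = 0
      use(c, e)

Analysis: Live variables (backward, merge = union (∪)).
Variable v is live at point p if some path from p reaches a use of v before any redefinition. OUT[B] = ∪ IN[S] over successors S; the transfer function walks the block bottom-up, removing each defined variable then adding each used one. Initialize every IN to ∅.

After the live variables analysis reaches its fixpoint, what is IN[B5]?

Answer: {a, b, c, e, f}

Trace:
Fixpoint table:
  B0:  IN={b, d, e, f}  OUT={a, b, c, d, e, f}
  B1:  IN={a, b, f}  OUT={a, b, c, e}
  B2:  IN={a, b, c, e}  OUT={a, b, c, d, e, f}
  B3:  IN={a, c, d, e, f}  OUT={a, b, c, d, e, f}
  B4:  IN={a, b, c, d, e, f}  OUT={a, b, c, e, f}
  B5:  IN={a, b, c, e, f}  OUT={c, e}
  B6:  IN={c, e}  OUT={}

Merge at B5: OUT[B5] = IN[B6] = {c, e}
Applying B5's transfer function to that OUT value gives IN[B5] (row B5 above).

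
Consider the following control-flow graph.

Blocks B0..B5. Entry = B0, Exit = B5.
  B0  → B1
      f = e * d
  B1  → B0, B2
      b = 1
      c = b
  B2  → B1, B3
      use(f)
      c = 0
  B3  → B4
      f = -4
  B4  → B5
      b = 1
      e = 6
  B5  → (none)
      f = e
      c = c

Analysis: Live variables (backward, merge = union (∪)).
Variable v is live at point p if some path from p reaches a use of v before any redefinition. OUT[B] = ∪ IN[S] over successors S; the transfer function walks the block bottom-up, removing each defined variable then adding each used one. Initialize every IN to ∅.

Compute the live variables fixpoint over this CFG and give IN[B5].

Answer: {c, e}

Derivation:
Per-block solution:
  B0:  IN={d, e}  OUT={d, e, f}
  B1:  IN={d, e, f}  OUT={d, e, f}
  B2:  IN={d, e, f}  OUT={c, d, e, f}
  B3:  IN={c}  OUT={c}
  B4:  IN={c}  OUT={c, e}
  B5:  IN={c, e}  OUT={}

B5 is the boundary node: OUT[B5] = {}
Applying B5's transfer function to that OUT value gives IN[B5] (row B5 above).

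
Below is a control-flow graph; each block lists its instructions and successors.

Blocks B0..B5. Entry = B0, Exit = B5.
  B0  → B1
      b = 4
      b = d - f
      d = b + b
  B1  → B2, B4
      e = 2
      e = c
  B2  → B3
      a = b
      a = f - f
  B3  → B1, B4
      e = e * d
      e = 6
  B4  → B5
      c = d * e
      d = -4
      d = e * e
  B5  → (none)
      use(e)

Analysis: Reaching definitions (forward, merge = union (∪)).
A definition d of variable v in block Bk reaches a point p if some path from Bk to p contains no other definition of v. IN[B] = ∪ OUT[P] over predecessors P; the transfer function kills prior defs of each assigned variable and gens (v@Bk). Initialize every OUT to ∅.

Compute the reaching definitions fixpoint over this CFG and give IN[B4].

Answer: {a@B2, b@B0, d@B0, e@B1, e@B3}

Derivation:
Per-block solution:
  B0:  IN={}  OUT={b@B0, d@B0}
  B1:  IN={a@B2, b@B0, d@B0, e@B3}  OUT={a@B2, b@B0, d@B0, e@B1}
  B2:  IN={a@B2, b@B0, d@B0, e@B1}  OUT={a@B2, b@B0, d@B0, e@B1}
  B3:  IN={a@B2, b@B0, d@B0, e@B1}  OUT={a@B2, b@B0, d@B0, e@B3}
  B4:  IN={a@B2, b@B0, d@B0, e@B1, e@B3}  OUT={a@B2, b@B0, c@B4, d@B4, e@B1, e@B3}
  B5:  IN={a@B2, b@B0, c@B4, d@B4, e@B1, e@B3}  OUT={a@B2, b@B0, c@B4, d@B4, e@B1, e@B3}

Merge at B4: IN[B4] = OUT[B1] ⊔ OUT[B3] = {a@B2, b@B0, d@B0, e@B1, e@B3}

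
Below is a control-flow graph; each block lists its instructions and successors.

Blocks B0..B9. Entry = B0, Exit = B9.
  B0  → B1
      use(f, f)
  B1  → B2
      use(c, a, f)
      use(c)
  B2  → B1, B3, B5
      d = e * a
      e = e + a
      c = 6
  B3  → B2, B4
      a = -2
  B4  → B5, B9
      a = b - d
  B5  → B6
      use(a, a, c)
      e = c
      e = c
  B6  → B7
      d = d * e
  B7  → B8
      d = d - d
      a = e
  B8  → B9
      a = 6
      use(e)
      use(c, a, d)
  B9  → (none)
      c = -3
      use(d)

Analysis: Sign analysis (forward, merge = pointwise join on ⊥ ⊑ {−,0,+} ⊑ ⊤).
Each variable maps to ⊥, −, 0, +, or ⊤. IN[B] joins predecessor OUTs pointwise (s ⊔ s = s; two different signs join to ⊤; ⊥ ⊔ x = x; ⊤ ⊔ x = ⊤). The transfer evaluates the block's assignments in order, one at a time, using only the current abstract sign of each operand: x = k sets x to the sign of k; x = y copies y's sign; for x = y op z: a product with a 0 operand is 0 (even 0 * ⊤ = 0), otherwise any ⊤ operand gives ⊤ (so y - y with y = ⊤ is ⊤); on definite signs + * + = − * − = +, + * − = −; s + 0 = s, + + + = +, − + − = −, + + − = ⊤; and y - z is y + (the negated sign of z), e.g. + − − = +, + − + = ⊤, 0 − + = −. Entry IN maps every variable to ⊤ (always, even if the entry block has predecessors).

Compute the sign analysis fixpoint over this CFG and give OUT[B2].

Answer: {a: ⊤, b: ⊤, c: +, d: ⊤, e: ⊤, f: ⊤}

Derivation:
Converged values:
  B0:   IN=(all ⊤)   OUT=(all ⊤)
  B1:   IN=(all ⊤)   OUT=(all ⊤)
  B2:   IN=(all ⊤)   OUT={c:+; rest ⊤}
  B3:   IN={c:+; rest ⊤}   OUT={a:-, c:+; rest ⊤}
  B4:   IN={a:-, c:+; rest ⊤}   OUT={c:+; rest ⊤}
  B5:   IN={c:+; rest ⊤}   OUT={c:+, e:+; rest ⊤}
  B6:   IN={c:+, e:+; rest ⊤}   OUT={c:+, e:+; rest ⊤}
  B7:   IN={c:+, e:+; rest ⊤}   OUT={a:+, c:+, e:+; rest ⊤}
  B8:   IN={a:+, c:+, e:+; rest ⊤}   OUT={a:+, c:+, e:+; rest ⊤}
  B9:   IN={c:+; rest ⊤}   OUT={c:-; rest ⊤}

Merge at B2: IN[B2] = OUT[B1] ⊔ OUT[B3] = {a: ⊤, b: ⊤, c: ⊤, d: ⊤, e: ⊤, f: ⊤}
Applying B2's transfer function to that IN value gives OUT[B2] (row B2 above).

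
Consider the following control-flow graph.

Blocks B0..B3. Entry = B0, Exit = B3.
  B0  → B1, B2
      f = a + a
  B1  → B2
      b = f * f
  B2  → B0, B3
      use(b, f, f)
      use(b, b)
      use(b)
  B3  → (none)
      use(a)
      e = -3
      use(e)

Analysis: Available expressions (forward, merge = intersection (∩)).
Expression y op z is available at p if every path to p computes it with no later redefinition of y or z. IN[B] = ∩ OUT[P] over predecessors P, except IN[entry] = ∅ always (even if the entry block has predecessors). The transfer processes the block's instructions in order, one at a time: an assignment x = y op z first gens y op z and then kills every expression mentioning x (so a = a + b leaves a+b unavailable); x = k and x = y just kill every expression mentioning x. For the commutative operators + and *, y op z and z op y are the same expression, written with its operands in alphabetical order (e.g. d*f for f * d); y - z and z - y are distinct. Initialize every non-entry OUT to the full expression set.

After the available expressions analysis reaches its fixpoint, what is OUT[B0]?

Fixpoint table:
  B0:   IN={}   OUT={a+a}
  B1:   IN={a+a}   OUT={a+a, f*f}
  B2:   IN={a+a}   OUT={a+a}
  B3:   IN={a+a}   OUT={a+a}

Merge at B0 (entry node, so the boundary value {} is joined with the incoming edge(s)): IN[B0] = {} ∩ OUT[B2] = {}
Applying B0's transfer function to that IN value gives OUT[B0] (row B0 above).

Answer: {a+a}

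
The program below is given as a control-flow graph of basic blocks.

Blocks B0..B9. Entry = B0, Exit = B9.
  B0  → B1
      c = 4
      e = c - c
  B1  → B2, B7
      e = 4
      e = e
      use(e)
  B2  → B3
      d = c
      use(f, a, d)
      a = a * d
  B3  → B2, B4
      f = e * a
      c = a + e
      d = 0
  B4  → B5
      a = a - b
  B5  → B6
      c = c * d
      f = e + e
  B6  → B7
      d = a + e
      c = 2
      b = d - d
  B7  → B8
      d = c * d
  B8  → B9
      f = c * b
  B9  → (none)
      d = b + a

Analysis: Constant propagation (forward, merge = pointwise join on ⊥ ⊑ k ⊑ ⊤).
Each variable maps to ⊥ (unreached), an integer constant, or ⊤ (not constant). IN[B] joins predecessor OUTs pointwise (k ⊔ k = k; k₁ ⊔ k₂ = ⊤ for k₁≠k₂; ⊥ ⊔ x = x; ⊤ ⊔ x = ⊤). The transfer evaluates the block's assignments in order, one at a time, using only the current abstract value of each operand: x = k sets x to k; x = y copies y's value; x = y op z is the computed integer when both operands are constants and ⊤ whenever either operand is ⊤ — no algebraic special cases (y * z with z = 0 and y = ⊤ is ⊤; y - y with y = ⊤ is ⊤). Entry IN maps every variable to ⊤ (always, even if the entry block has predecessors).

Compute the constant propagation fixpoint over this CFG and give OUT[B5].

Per-block solution:
  B0:   IN=(all ⊤)   OUT={c:4, e:0; rest ⊤}
  B1:   IN={c:4, e:0; rest ⊤}   OUT={c:4, e:4; rest ⊤}
  B2:   IN={e:4; rest ⊤}   OUT={e:4; rest ⊤}
  B3:   IN={e:4; rest ⊤}   OUT={d:0, e:4; rest ⊤}
  B4:   IN={d:0, e:4; rest ⊤}   OUT={d:0, e:4; rest ⊤}
  B5:   IN={d:0, e:4; rest ⊤}   OUT={d:0, e:4, f:8; rest ⊤}
  B6:   IN={d:0, e:4, f:8; rest ⊤}   OUT={c:2, e:4, f:8; rest ⊤}
  B7:   IN={e:4; rest ⊤}   OUT={e:4; rest ⊤}
  B8:   IN={e:4; rest ⊤}   OUT={e:4; rest ⊤}
  B9:   IN={e:4; rest ⊤}   OUT={e:4; rest ⊤}

Merge at B5: IN[B5] = OUT[B4] = {a: ⊤, b: ⊤, c: ⊤, d: 0, e: 4, f: ⊤}
Applying B5's transfer function to that IN value gives OUT[B5] (row B5 above).

Answer: {a: ⊤, b: ⊤, c: ⊤, d: 0, e: 4, f: 8}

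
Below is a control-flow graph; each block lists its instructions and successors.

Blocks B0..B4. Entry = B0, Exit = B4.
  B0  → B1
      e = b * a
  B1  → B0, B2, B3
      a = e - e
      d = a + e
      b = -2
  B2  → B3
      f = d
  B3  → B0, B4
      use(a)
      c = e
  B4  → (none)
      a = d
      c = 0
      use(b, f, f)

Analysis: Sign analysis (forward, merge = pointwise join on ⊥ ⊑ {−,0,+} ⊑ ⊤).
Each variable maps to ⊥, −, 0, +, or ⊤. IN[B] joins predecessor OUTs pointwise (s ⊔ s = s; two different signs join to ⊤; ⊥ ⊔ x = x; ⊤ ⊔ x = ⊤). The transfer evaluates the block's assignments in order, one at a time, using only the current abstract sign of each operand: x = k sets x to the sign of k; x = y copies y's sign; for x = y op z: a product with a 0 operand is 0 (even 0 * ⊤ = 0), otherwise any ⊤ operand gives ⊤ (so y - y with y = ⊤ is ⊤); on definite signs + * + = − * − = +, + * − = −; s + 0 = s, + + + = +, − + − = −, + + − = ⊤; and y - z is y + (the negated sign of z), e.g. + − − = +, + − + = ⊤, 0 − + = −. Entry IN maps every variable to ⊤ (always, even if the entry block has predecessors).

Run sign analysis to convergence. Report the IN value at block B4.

Answer: {a: ⊤, b: -, c: ⊤, d: ⊤, e: ⊤, f: ⊤}

Derivation:
Per-block solution:
  B0:   IN=(all ⊤)   OUT=(all ⊤)
  B1:   IN=(all ⊤)   OUT={b:-; rest ⊤}
  B2:   IN={b:-; rest ⊤}   OUT={b:-; rest ⊤}
  B3:   IN={b:-; rest ⊤}   OUT={b:-; rest ⊤}
  B4:   IN={b:-; rest ⊤}   OUT={b:-, c:0; rest ⊤}

Merge at B4: IN[B4] = OUT[B3] = {a: ⊤, b: -, c: ⊤, d: ⊤, e: ⊤, f: ⊤}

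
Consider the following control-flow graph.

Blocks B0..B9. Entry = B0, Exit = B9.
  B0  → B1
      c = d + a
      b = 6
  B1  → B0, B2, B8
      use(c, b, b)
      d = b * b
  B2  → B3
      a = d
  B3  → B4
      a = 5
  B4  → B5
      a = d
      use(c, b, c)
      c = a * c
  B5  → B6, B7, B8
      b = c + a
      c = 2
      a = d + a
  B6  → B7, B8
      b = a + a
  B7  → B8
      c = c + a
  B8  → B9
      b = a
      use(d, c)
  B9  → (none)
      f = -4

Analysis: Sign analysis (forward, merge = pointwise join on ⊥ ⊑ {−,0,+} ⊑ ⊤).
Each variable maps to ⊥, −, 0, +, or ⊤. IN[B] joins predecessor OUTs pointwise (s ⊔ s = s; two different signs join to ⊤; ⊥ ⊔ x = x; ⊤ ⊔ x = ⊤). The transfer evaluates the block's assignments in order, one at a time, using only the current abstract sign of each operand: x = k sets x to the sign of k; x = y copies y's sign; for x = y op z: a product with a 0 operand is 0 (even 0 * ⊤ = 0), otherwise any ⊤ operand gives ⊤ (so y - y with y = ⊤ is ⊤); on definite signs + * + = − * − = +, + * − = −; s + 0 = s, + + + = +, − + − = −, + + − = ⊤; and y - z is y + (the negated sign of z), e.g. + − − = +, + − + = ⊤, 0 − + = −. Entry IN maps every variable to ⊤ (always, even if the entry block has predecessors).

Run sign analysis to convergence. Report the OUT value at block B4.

Per-block solution:
  B0:   IN=(all ⊤)   OUT={b:+; rest ⊤}
  B1:   IN={b:+; rest ⊤}   OUT={b:+, d:+; rest ⊤}
  B2:   IN={b:+, d:+; rest ⊤}   OUT={a:+, b:+, d:+; rest ⊤}
  B3:   IN={a:+, b:+, d:+; rest ⊤}   OUT={a:+, b:+, d:+; rest ⊤}
  B4:   IN={a:+, b:+, d:+; rest ⊤}   OUT={a:+, b:+, d:+; rest ⊤}
  B5:   IN={a:+, b:+, d:+; rest ⊤}   OUT={a:+, c:+, d:+; rest ⊤}
  B6:   IN={a:+, c:+, d:+; rest ⊤}   OUT={a:+, b:+, c:+, d:+; rest ⊤}
  B7:   IN={a:+, c:+, d:+; rest ⊤}   OUT={a:+, c:+, d:+; rest ⊤}
  B8:   IN={d:+; rest ⊤}   OUT={d:+; rest ⊤}
  B9:   IN={d:+; rest ⊤}   OUT={d:+, f:-; rest ⊤}

Merge at B4: IN[B4] = OUT[B3] = {a: +, b: +, c: ⊤, d: +, e: ⊤, f: ⊤}
Applying B4's transfer function to that IN value gives OUT[B4] (row B4 above).

Answer: {a: +, b: +, c: ⊤, d: +, e: ⊤, f: ⊤}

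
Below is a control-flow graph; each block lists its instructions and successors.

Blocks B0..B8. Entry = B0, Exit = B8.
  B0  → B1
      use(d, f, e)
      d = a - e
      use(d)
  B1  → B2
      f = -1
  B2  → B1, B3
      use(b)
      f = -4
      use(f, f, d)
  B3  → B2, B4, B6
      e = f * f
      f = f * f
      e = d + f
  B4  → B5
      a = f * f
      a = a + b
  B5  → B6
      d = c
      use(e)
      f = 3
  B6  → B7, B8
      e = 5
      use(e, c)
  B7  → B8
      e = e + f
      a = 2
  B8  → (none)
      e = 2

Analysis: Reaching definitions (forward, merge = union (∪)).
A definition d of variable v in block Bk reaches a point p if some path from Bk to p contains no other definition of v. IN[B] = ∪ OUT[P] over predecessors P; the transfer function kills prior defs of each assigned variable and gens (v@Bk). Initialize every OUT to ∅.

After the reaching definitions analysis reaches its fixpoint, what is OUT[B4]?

Per-block solution:
  B0:   IN={}   OUT={d@B0}
  B1:   IN={d@B0, e@B3, f@B2}   OUT={d@B0, e@B3, f@B1}
  B2:   IN={d@B0, e@B3, f@B1, f@B3}   OUT={d@B0, e@B3, f@B2}
  B3:   IN={d@B0, e@B3, f@B2}   OUT={d@B0, e@B3, f@B3}
  B4:   IN={d@B0, e@B3, f@B3}   OUT={a@B4, d@B0, e@B3, f@B3}
  B5:   IN={a@B4, d@B0, e@B3, f@B3}   OUT={a@B4, d@B5, e@B3, f@B5}
  B6:   IN={a@B4, d@B0, d@B5, e@B3, f@B3, f@B5}   OUT={a@B4, d@B0, d@B5, e@B6, f@B3, f@B5}
  B7:   IN={a@B4, d@B0, d@B5, e@B6, f@B3, f@B5}   OUT={a@B7, d@B0, d@B5, e@B7, f@B3, f@B5}
  B8:   IN={a@B4, a@B7, d@B0, d@B5, e@B6, e@B7, f@B3, f@B5}   OUT={a@B4, a@B7, d@B0, d@B5, e@B8, f@B3, f@B5}

Merge at B4: IN[B4] = OUT[B3] = {d@B0, e@B3, f@B3}
Applying B4's transfer function to that IN value gives OUT[B4] (row B4 above).

Answer: {a@B4, d@B0, e@B3, f@B3}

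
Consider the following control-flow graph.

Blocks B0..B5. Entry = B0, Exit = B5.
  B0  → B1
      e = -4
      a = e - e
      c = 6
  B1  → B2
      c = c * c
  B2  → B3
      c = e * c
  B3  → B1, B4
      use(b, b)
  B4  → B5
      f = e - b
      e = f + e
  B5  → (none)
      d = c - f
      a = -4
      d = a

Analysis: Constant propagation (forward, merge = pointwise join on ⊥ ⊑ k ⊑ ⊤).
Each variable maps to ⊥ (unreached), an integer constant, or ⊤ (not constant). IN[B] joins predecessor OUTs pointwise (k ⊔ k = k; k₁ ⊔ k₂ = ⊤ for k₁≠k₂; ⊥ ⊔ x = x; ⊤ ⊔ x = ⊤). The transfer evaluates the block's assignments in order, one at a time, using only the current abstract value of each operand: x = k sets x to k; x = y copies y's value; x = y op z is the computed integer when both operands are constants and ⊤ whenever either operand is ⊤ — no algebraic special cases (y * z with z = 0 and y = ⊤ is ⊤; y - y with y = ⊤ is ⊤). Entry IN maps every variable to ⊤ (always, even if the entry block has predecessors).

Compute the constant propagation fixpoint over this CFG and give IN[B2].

Per-block solution:
  B0:  IN=(all ⊤)  OUT={a:0, c:6, e:-4; rest ⊤}
  B1:  IN={a:0, e:-4; rest ⊤}  OUT={a:0, e:-4; rest ⊤}
  B2:  IN={a:0, e:-4; rest ⊤}  OUT={a:0, e:-4; rest ⊤}
  B3:  IN={a:0, e:-4; rest ⊤}  OUT={a:0, e:-4; rest ⊤}
  B4:  IN={a:0, e:-4; rest ⊤}  OUT={a:0; rest ⊤}
  B5:  IN={a:0; rest ⊤}  OUT={a:-4, d:-4; rest ⊤}

Merge at B2: IN[B2] = OUT[B1] = {a: 0, b: ⊤, c: ⊤, d: ⊤, e: -4, f: ⊤}

Answer: {a: 0, b: ⊤, c: ⊤, d: ⊤, e: -4, f: ⊤}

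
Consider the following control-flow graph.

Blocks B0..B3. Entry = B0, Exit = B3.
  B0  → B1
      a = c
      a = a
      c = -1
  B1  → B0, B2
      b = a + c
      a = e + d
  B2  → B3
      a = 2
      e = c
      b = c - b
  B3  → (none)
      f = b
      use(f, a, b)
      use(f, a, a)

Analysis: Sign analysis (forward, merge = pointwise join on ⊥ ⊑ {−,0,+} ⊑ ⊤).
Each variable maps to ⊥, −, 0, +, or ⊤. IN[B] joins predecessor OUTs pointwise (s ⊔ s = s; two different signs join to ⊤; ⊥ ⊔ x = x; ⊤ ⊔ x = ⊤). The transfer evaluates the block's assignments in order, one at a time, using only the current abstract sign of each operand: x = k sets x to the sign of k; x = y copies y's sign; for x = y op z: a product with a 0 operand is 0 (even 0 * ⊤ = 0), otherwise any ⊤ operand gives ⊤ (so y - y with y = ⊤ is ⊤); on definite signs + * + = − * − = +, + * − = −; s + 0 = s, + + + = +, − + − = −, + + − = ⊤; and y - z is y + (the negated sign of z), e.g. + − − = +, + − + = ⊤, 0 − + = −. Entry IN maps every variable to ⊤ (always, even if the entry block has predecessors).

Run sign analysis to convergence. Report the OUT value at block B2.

Fixpoint table:
  B0:  IN=(all ⊤)  OUT={c:-; rest ⊤}
  B1:  IN={c:-; rest ⊤}  OUT={c:-; rest ⊤}
  B2:  IN={c:-; rest ⊤}  OUT={a:+, c:-, e:-; rest ⊤}
  B3:  IN={a:+, c:-, e:-; rest ⊤}  OUT={a:+, c:-, e:-; rest ⊤}

Merge at B2: IN[B2] = OUT[B1] = {a: ⊤, b: ⊤, c: -, d: ⊤, e: ⊤, f: ⊤}
Applying B2's transfer function to that IN value gives OUT[B2] (row B2 above).

Answer: {a: +, b: ⊤, c: -, d: ⊤, e: -, f: ⊤}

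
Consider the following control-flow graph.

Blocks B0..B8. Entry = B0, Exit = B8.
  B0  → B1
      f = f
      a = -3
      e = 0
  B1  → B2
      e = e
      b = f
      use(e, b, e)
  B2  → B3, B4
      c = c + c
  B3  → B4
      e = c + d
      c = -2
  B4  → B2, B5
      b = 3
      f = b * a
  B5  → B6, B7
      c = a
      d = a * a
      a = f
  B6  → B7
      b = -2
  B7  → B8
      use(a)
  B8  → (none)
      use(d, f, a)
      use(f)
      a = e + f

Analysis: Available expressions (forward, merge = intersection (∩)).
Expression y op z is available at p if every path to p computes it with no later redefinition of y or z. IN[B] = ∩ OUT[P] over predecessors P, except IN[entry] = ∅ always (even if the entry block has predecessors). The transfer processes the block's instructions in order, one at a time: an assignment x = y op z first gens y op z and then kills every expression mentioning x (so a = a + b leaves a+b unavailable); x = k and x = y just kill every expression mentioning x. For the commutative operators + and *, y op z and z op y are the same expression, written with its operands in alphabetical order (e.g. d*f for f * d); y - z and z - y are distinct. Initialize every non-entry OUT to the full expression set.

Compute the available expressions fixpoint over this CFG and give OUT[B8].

Per-block solution:
  B0: | IN={} | OUT={}
  B1: | IN={} | OUT={}
  B2: | IN={} | OUT={}
  B3: | IN={} | OUT={}
  B4: | IN={} | OUT={a*b}
  B5: | IN={a*b} | OUT={}
  B6: | IN={} | OUT={}
  B7: | IN={} | OUT={}
  B8: | IN={} | OUT={e+f}

Merge at B8: IN[B8] = OUT[B7] = {}
Applying B8's transfer function to that IN value gives OUT[B8] (row B8 above).

Answer: {e+f}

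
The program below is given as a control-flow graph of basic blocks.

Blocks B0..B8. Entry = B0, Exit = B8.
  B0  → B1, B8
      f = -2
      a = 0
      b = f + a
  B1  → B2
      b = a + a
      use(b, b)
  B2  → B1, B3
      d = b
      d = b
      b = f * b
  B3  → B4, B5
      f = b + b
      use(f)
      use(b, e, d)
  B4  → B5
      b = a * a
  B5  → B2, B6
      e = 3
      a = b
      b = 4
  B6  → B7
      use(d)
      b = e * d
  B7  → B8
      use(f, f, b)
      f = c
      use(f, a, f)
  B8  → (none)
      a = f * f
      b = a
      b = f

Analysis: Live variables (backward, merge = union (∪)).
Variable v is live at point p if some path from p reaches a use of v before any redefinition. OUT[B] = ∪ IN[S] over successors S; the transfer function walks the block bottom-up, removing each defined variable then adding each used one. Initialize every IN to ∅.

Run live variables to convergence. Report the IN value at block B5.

Converged values:
  B0: | IN={c, e} | OUT={a, c, e, f}
  B1: | IN={a, c, e, f} | OUT={a, b, c, e, f}
  B2: | IN={a, b, c, e, f} | OUT={a, b, c, d, e, f}
  B3: | IN={a, b, c, d, e} | OUT={a, b, c, d, f}
  B4: | IN={a, c, d, f} | OUT={b, c, d, f}
  B5: | IN={b, c, d, f} | OUT={a, b, c, d, e, f}
  B6: | IN={a, c, d, e, f} | OUT={a, b, c, f}
  B7: | IN={a, b, c, f} | OUT={f}
  B8: | IN={f} | OUT={}

Merge at B5: OUT[B5] = IN[B2] ⊔ IN[B6] = {a, b, c, d, e, f}
Applying B5's transfer function to that OUT value gives IN[B5] (row B5 above).

Answer: {b, c, d, f}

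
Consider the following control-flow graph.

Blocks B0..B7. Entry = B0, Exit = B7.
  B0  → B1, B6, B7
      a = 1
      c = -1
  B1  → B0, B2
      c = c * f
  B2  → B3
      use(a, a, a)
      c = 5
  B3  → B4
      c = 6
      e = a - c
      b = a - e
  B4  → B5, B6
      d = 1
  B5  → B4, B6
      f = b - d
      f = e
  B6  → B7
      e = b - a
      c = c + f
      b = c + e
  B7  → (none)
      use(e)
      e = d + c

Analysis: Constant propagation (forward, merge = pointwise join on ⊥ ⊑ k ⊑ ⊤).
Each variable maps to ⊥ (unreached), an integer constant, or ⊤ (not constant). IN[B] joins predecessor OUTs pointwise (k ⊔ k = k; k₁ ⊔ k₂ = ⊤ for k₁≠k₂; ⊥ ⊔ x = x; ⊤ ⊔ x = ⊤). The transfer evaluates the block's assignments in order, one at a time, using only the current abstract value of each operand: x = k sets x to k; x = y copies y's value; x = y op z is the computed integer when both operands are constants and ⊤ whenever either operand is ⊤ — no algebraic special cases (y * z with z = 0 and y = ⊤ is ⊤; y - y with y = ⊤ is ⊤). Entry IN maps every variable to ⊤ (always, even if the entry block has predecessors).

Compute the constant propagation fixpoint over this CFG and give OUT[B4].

Converged values:
  B0:   IN=(all ⊤)   OUT={a:1, c:-1; rest ⊤}
  B1:   IN={a:1, c:-1; rest ⊤}   OUT={a:1; rest ⊤}
  B2:   IN={a:1; rest ⊤}   OUT={a:1, c:5; rest ⊤}
  B3:   IN={a:1, c:5; rest ⊤}   OUT={a:1, b:6, c:6, e:-5; rest ⊤}
  B4:   IN={a:1, b:6, c:6, e:-5; rest ⊤}   OUT={a:1, b:6, c:6, d:1, e:-5; rest ⊤}
  B5:   IN={a:1, b:6, c:6, d:1, e:-5; rest ⊤}   OUT={a:1, b:6, c:6, d:1, e:-5, f:-5; rest ⊤}
  B6:   IN={a:1; rest ⊤}   OUT={a:1; rest ⊤}
  B7:   IN={a:1; rest ⊤}   OUT={a:1; rest ⊤}

Merge at B4: IN[B4] = OUT[B3] ⊔ OUT[B5] = {a: 1, b: 6, c: 6, d: ⊤, e: -5, f: ⊤}
Applying B4's transfer function to that IN value gives OUT[B4] (row B4 above).

Answer: {a: 1, b: 6, c: 6, d: 1, e: -5, f: ⊤}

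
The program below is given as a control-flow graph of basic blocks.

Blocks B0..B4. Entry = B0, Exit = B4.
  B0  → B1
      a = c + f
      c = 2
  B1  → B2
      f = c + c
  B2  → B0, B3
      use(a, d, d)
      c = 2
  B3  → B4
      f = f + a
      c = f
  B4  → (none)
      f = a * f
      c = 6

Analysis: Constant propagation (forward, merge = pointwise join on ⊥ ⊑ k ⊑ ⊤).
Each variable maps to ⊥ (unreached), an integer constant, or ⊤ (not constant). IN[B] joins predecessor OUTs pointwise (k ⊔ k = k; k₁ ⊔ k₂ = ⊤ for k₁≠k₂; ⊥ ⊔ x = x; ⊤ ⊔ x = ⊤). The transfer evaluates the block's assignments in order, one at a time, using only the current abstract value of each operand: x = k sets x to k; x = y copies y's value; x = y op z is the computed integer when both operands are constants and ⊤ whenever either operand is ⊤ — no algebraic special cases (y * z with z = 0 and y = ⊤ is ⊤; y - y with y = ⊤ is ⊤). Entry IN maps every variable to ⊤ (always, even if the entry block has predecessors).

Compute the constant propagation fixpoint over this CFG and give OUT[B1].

Fixpoint table:
  B0: | IN=(all ⊤) | OUT={c:2; rest ⊤}
  B1: | IN={c:2; rest ⊤} | OUT={c:2, f:4; rest ⊤}
  B2: | IN={c:2, f:4; rest ⊤} | OUT={c:2, f:4; rest ⊤}
  B3: | IN={c:2, f:4; rest ⊤} | OUT=(all ⊤)
  B4: | IN=(all ⊤) | OUT={c:6; rest ⊤}

Merge at B1: IN[B1] = OUT[B0] = {a: ⊤, b: ⊤, c: 2, d: ⊤, e: ⊤, f: ⊤}
Applying B1's transfer function to that IN value gives OUT[B1] (row B1 above).

Answer: {a: ⊤, b: ⊤, c: 2, d: ⊤, e: ⊤, f: 4}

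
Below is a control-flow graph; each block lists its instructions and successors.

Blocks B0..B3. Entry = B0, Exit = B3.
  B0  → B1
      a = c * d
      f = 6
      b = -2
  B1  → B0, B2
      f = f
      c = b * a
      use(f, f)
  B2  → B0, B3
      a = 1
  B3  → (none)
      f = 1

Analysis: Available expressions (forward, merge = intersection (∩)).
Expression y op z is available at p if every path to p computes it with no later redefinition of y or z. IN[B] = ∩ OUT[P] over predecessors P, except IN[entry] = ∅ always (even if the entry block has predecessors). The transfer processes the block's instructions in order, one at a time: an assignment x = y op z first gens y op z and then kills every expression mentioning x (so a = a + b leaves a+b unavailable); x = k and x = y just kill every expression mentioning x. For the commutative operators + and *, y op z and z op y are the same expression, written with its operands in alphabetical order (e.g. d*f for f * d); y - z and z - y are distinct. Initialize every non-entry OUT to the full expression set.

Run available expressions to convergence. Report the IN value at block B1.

Answer: {c*d}

Derivation:
Per-block solution:
  B0:   IN={}   OUT={c*d}
  B1:   IN={c*d}   OUT={a*b}
  B2:   IN={a*b}   OUT={}
  B3:   IN={}   OUT={}

Merge at B1: IN[B1] = OUT[B0] = {c*d}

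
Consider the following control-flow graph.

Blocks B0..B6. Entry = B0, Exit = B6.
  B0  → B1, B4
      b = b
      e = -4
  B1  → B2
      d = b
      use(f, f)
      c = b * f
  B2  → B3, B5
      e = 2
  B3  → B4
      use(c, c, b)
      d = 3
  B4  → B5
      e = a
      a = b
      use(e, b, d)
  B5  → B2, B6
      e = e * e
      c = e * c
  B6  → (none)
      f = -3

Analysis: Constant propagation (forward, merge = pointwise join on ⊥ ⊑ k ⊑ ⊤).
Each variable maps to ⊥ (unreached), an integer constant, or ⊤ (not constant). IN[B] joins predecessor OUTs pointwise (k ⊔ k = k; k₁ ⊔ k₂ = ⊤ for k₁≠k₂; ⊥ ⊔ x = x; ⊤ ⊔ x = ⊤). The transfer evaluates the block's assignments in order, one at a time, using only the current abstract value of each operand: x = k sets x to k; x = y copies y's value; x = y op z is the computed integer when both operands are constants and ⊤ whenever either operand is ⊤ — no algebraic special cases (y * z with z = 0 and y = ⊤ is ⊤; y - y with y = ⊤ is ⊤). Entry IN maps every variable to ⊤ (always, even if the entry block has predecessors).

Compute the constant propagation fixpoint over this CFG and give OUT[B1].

Fixpoint table:
  B0:   IN=(all ⊤)   OUT={e:-4; rest ⊤}
  B1:   IN={e:-4; rest ⊤}   OUT={e:-4; rest ⊤}
  B2:   IN=(all ⊤)   OUT={e:2; rest ⊤}
  B3:   IN={e:2; rest ⊤}   OUT={d:3, e:2; rest ⊤}
  B4:   IN=(all ⊤)   OUT=(all ⊤)
  B5:   IN=(all ⊤)   OUT=(all ⊤)
  B6:   IN=(all ⊤)   OUT={f:-3; rest ⊤}

Merge at B1: IN[B1] = OUT[B0] = {a: ⊤, b: ⊤, c: ⊤, d: ⊤, e: -4, f: ⊤}
Applying B1's transfer function to that IN value gives OUT[B1] (row B1 above).

Answer: {a: ⊤, b: ⊤, c: ⊤, d: ⊤, e: -4, f: ⊤}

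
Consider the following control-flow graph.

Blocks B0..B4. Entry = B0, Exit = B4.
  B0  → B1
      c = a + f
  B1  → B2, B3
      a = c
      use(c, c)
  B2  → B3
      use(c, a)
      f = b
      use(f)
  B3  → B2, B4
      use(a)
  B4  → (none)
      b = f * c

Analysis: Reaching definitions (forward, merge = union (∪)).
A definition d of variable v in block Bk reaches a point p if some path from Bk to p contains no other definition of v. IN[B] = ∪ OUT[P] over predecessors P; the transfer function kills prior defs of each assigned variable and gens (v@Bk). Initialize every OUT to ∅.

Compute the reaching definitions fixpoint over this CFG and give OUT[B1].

Answer: {a@B1, c@B0}

Derivation:
Per-block solution:
  B0:   IN={}   OUT={c@B0}
  B1:   IN={c@B0}   OUT={a@B1, c@B0}
  B2:   IN={a@B1, c@B0, f@B2}   OUT={a@B1, c@B0, f@B2}
  B3:   IN={a@B1, c@B0, f@B2}   OUT={a@B1, c@B0, f@B2}
  B4:   IN={a@B1, c@B0, f@B2}   OUT={a@B1, b@B4, c@B0, f@B2}

Merge at B1: IN[B1] = OUT[B0] = {c@B0}
Applying B1's transfer function to that IN value gives OUT[B1] (row B1 above).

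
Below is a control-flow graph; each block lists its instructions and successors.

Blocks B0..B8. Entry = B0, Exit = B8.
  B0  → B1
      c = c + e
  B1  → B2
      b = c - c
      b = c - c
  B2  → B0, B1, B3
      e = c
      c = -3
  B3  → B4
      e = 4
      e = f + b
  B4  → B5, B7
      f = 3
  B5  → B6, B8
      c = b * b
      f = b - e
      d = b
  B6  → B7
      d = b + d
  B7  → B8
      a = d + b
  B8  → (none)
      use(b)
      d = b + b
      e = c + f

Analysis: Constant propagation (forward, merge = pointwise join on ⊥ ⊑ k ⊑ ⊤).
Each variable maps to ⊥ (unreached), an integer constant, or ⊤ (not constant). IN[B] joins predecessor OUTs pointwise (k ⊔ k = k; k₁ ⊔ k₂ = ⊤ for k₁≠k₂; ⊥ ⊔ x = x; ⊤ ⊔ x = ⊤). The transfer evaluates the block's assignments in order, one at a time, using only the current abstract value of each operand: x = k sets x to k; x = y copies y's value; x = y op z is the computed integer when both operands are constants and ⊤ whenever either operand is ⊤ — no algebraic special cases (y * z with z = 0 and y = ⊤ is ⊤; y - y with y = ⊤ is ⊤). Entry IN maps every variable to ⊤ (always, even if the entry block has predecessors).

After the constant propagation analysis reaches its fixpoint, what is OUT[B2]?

Converged values:
  B0:   IN=(all ⊤)   OUT=(all ⊤)
  B1:   IN=(all ⊤)   OUT=(all ⊤)
  B2:   IN=(all ⊤)   OUT={c:-3; rest ⊤}
  B3:   IN={c:-3; rest ⊤}   OUT={c:-3; rest ⊤}
  B4:   IN={c:-3; rest ⊤}   OUT={c:-3, f:3; rest ⊤}
  B5:   IN={c:-3, f:3; rest ⊤}   OUT=(all ⊤)
  B6:   IN=(all ⊤)   OUT=(all ⊤)
  B7:   IN=(all ⊤)   OUT=(all ⊤)
  B8:   IN=(all ⊤)   OUT=(all ⊤)

Merge at B2: IN[B2] = OUT[B1] = {a: ⊤, b: ⊤, c: ⊤, d: ⊤, e: ⊤, f: ⊤}
Applying B2's transfer function to that IN value gives OUT[B2] (row B2 above).

Answer: {a: ⊤, b: ⊤, c: -3, d: ⊤, e: ⊤, f: ⊤}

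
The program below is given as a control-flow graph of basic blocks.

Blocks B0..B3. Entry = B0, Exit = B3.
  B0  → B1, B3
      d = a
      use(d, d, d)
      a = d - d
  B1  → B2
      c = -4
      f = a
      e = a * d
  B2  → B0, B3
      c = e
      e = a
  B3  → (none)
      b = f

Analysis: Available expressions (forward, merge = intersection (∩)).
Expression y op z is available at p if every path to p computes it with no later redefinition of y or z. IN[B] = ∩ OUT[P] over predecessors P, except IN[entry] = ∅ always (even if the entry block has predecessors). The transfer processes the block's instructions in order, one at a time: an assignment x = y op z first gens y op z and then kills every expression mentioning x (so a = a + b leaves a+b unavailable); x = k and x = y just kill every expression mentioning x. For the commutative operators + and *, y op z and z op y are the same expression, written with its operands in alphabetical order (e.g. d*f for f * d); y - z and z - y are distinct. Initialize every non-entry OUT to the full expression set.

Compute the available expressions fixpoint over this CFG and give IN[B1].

Converged values:
  B0: | IN={} | OUT={d-d}
  B1: | IN={d-d} | OUT={a*d, d-d}
  B2: | IN={a*d, d-d} | OUT={a*d, d-d}
  B3: | IN={d-d} | OUT={d-d}

Merge at B1: IN[B1] = OUT[B0] = {d-d}

Answer: {d-d}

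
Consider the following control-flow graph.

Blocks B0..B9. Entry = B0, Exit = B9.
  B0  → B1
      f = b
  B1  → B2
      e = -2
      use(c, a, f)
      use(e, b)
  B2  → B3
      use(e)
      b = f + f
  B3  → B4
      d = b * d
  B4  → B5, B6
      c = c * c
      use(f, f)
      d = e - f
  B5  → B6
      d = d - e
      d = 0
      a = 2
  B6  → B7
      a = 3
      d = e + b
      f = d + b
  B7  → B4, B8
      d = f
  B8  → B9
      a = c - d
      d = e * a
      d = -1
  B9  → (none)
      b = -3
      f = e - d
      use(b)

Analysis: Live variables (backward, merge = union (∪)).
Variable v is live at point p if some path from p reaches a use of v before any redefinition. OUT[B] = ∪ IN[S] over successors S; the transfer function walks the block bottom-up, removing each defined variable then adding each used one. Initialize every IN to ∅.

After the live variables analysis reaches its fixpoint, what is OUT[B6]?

Per-block solution:
  B0:   IN={a, b, c, d}   OUT={a, b, c, d, f}
  B1:   IN={a, b, c, d, f}   OUT={c, d, e, f}
  B2:   IN={c, d, e, f}   OUT={b, c, d, e, f}
  B3:   IN={b, c, d, e, f}   OUT={b, c, e, f}
  B4:   IN={b, c, e, f}   OUT={b, c, d, e}
  B5:   IN={b, c, d, e}   OUT={b, c, e}
  B6:   IN={b, c, e}   OUT={b, c, e, f}
  B7:   IN={b, c, e, f}   OUT={b, c, d, e, f}
  B8:   IN={c, d, e}   OUT={d, e}
  B9:   IN={d, e}   OUT={}

Merge at B6: OUT[B6] = IN[B7] = {b, c, e, f}

Answer: {b, c, e, f}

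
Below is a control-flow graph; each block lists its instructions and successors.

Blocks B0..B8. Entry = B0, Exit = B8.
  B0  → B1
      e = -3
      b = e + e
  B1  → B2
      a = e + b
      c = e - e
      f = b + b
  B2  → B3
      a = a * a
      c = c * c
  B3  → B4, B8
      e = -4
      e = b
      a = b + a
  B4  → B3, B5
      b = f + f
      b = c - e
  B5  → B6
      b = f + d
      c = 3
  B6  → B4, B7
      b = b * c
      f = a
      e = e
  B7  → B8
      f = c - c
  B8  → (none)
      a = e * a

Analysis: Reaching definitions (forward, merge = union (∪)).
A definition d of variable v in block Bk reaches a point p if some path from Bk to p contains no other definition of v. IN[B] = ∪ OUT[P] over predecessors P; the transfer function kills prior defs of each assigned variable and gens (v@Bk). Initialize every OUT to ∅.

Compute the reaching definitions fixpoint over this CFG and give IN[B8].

Answer: {a@B3, b@B0, b@B4, b@B6, c@B2, c@B5, e@B3, e@B6, f@B1, f@B6, f@B7}

Trace:
Per-block solution:
  B0:  IN={}  OUT={b@B0, e@B0}
  B1:  IN={b@B0, e@B0}  OUT={a@B1, b@B0, c@B1, e@B0, f@B1}
  B2:  IN={a@B1, b@B0, c@B1, e@B0, f@B1}  OUT={a@B2, b@B0, c@B2, e@B0, f@B1}
  B3:  IN={a@B2, a@B3, b@B0, b@B4, c@B2, c@B5, e@B0, e@B3, e@B6, f@B1, f@B6}  OUT={a@B3, b@B0, b@B4, c@B2, c@B5, e@B3, f@B1, f@B6}
  B4:  IN={a@B3, b@B0, b@B4, b@B6, c@B2, c@B5, e@B3, e@B6, f@B1, f@B6}  OUT={a@B3, b@B4, c@B2, c@B5, e@B3, e@B6, f@B1, f@B6}
  B5:  IN={a@B3, b@B4, c@B2, c@B5, e@B3, e@B6, f@B1, f@B6}  OUT={a@B3, b@B5, c@B5, e@B3, e@B6, f@B1, f@B6}
  B6:  IN={a@B3, b@B5, c@B5, e@B3, e@B6, f@B1, f@B6}  OUT={a@B3, b@B6, c@B5, e@B6, f@B6}
  B7:  IN={a@B3, b@B6, c@B5, e@B6, f@B6}  OUT={a@B3, b@B6, c@B5, e@B6, f@B7}
  B8:  IN={a@B3, b@B0, b@B4, b@B6, c@B2, c@B5, e@B3, e@B6, f@B1, f@B6, f@B7}  OUT={a@B8, b@B0, b@B4, b@B6, c@B2, c@B5, e@B3, e@B6, f@B1, f@B6, f@B7}

Merge at B8: IN[B8] = OUT[B3] ⊔ OUT[B7] = {a@B3, b@B0, b@B4, b@B6, c@B2, c@B5, e@B3, e@B6, f@B1, f@B6, f@B7}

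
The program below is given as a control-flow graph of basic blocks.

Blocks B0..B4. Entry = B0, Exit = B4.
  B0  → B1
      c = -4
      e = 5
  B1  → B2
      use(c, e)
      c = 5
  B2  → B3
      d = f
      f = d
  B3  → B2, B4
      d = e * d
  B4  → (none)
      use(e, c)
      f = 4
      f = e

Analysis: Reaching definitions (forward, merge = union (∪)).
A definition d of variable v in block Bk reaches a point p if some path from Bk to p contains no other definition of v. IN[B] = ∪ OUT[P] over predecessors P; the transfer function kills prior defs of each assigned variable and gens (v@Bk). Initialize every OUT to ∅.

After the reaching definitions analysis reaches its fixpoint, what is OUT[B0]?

Answer: {c@B0, e@B0}

Derivation:
Per-block solution:
  B0:   IN={}   OUT={c@B0, e@B0}
  B1:   IN={c@B0, e@B0}   OUT={c@B1, e@B0}
  B2:   IN={c@B1, d@B3, e@B0, f@B2}   OUT={c@B1, d@B2, e@B0, f@B2}
  B3:   IN={c@B1, d@B2, e@B0, f@B2}   OUT={c@B1, d@B3, e@B0, f@B2}
  B4:   IN={c@B1, d@B3, e@B0, f@B2}   OUT={c@B1, d@B3, e@B0, f@B4}

B0 is the boundary node: IN[B0] = {}
Applying B0's transfer function to that IN value gives OUT[B0] (row B0 above).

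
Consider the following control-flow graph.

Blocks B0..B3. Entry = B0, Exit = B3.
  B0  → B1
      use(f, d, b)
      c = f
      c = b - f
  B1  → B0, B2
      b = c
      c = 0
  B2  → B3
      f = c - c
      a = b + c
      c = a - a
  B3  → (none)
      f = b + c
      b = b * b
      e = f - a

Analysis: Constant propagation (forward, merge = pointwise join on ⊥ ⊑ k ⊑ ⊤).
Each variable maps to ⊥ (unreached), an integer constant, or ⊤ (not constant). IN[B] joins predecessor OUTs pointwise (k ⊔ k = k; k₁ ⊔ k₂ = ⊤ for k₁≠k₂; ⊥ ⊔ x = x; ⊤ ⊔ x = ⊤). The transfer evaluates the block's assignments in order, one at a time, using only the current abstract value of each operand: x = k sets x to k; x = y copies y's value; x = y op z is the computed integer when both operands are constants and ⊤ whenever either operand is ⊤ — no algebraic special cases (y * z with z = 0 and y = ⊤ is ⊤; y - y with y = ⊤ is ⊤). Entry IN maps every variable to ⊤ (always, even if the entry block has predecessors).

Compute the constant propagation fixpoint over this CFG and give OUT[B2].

Fixpoint table:
  B0: | IN=(all ⊤) | OUT=(all ⊤)
  B1: | IN=(all ⊤) | OUT={c:0; rest ⊤}
  B2: | IN={c:0; rest ⊤} | OUT={f:0; rest ⊤}
  B3: | IN={f:0; rest ⊤} | OUT=(all ⊤)

Merge at B2: IN[B2] = OUT[B1] = {a: ⊤, b: ⊤, c: 0, d: ⊤, e: ⊤, f: ⊤}
Applying B2's transfer function to that IN value gives OUT[B2] (row B2 above).

Answer: {a: ⊤, b: ⊤, c: ⊤, d: ⊤, e: ⊤, f: 0}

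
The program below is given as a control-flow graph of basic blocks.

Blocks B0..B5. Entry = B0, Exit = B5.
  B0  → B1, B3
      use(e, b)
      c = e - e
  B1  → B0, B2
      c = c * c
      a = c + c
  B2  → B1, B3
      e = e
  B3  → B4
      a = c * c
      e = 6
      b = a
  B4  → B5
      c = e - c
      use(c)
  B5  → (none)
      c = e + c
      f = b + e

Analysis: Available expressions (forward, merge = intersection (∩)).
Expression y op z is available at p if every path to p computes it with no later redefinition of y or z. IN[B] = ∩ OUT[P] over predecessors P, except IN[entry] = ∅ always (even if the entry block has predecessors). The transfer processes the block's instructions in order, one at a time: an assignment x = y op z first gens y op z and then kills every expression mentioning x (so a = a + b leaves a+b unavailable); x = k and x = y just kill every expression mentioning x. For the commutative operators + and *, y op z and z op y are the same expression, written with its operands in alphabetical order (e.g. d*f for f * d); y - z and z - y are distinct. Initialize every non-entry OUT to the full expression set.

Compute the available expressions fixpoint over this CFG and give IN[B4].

Answer: {c*c}

Derivation:
Converged values:
  B0:  IN={}  OUT={e-e}
  B1:  IN={}  OUT={c+c}
  B2:  IN={c+c}  OUT={c+c}
  B3:  IN={}  OUT={c*c}
  B4:  IN={c*c}  OUT={}
  B5:  IN={}  OUT={b+e}

Merge at B4: IN[B4] = OUT[B3] = {c*c}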